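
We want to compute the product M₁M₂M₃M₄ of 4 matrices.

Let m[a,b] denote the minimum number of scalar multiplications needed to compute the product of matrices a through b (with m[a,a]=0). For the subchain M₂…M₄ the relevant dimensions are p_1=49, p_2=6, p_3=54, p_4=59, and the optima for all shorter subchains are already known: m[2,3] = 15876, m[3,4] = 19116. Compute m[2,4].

m[2,4] = min over k∈[2,3] of m[2,k]+m[k+1,4]+p_{1}·p_k·p_{4}.
k=2: 0 + 19116 + 49·6·59 = 36462; k=3: 15876 + 0 + 49·54·59 = 171990.
Minimum: 36462 at k=2.

36462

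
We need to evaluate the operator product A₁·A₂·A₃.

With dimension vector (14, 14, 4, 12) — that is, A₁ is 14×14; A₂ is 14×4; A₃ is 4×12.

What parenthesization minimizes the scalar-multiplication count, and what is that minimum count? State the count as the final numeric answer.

1456

(A₁·(A₂·A₃)): cost 3024.
((A₁·A₂)·A₃): cost 1456.
Optimal: ((A₁·A₂)·A₃) with cost 1456.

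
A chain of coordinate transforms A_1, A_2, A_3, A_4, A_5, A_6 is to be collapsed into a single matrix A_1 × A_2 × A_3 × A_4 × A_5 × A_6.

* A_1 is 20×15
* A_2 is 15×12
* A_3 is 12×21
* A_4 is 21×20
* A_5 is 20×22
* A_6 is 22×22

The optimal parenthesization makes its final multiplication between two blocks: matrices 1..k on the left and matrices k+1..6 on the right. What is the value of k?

Adjacent pairs: A_1A_2 = 20·15·12 = 3600; A_2A_3 = 15·12·21 = 3780; A_3A_4 = 12·21·20 = 5040; A_4A_5 = 21·20·22 = 9240; A_5A_6 = 20·22·22 = 9680.
Length 3: A_1..A_3: k=1: 0+3780+20·15·21=10080; k=2: 3600+0+20·12·21=8640 → min 8640 | A_2..A_4: k=2: 0+5040+15·12·20=8640; k=3: 3780+0+15·21·20=10080 → min 8640 | A_3..A_5: k=3: 0+9240+12·21·22=14784; k=4: 5040+0+12·20·22=10320 → min 10320 | A_4..A_6: k=4: 0+9680+21·20·22=18920; k=5: 9240+0+21·22·22=19404 → min 18920.
Length 4: A_1..A_4: k=1: 0+8640+20·15·20=14640; k=2: 3600+5040+20·12·20=13440; k=3: 8640+0+20·21·20=17040 → min 13440 | A_2..A_5: k=2: 0+10320+15·12·22=14280; k=3: 3780+9240+15·21·22=19950; k=4: 8640+0+15·20·22=15240 → min 14280 | A_3..A_6: k=3: 0+18920+12·21·22=24464; k=4: 5040+9680+12·20·22=20000; k=5: 10320+0+12·22·22=16128 → min 16128.
Length 5: A_1..A_5: k=1: 0+14280+20·15·22=20880; k=2: 3600+10320+20·12·22=19200; k=3: 8640+9240+20·21·22=27120; k=4: 13440+0+20·20·22=22240 → min 19200 | A_2..A_6: k=2: 0+16128+15·12·22=20088; k=3: 3780+18920+15·21·22=29630; k=4: 8640+9680+15·20·22=24920; k=5: 14280+0+15·22·22=21540 → min 20088.
Top-level splits: k=1: (A_1..A_1)·(A_2..A_6) → 0+20088+20·15·22 = 26688; k=2: (A_1..A_2)·(A_3..A_6) → 3600+16128+20·12·22 = 25008; k=3: (A_1..A_3)·(A_4..A_6) → 8640+18920+20·21·22 = 36800; k=4: (A_1..A_4)·(A_5..A_6) → 13440+9680+20·20·22 = 31920; k=5: (A_1..A_5)·(A_6..A_6) → 19200+0+20·22·22 = 28880.
Best split is after A_2, i.e. k = 2.

2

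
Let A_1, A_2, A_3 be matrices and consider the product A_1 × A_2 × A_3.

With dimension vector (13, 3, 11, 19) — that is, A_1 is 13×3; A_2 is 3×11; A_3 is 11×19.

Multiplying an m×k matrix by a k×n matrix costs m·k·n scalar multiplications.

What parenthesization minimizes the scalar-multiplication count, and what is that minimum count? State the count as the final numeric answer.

1368

(A_1 × (A_2 × A_3)): cost 1368.
((A_1 × A_2) × A_3): cost 3146.
Optimal: (A_1 × (A_2 × A_3)) with cost 1368.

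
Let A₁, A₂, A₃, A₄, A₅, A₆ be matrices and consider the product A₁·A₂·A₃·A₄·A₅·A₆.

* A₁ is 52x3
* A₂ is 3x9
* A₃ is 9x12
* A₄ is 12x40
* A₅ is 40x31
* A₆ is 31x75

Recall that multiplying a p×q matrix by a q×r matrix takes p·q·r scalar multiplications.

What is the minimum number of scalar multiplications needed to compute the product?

Adjacent pairs: A₁A₂ = 52·3·9 = 1404; A₂A₃ = 3·9·12 = 324; A₃A₄ = 9·12·40 = 4320; A₄A₅ = 12·40·31 = 14880; A₅A₆ = 40·31·75 = 93000.
Length 3: A₁..A₃: k=1: 0+324+52·3·12=2196; k=2: 1404+0+52·9·12=7020 → min 2196 | A₂..A₄: k=2: 0+4320+3·9·40=5400; k=3: 324+0+3·12·40=1764 → min 1764 | A₃..A₅: k=3: 0+14880+9·12·31=18228; k=4: 4320+0+9·40·31=15480 → min 15480 | A₄..A₆: k=4: 0+93000+12·40·75=129000; k=5: 14880+0+12·31·75=42780 → min 42780.
Length 4: A₁..A₄: k=1: 0+1764+52·3·40=8004; k=2: 1404+4320+52·9·40=24444; k=3: 2196+0+52·12·40=27156 → min 8004 | A₂..A₅: k=2: 0+15480+3·9·31=16317; k=3: 324+14880+3·12·31=16320; k=4: 1764+0+3·40·31=5484 → min 5484 | A₃..A₆: k=3: 0+42780+9·12·75=50880; k=4: 4320+93000+9·40·75=124320; k=5: 15480+0+9·31·75=36405 → min 36405.
Length 5: A₁..A₅: k=1: 0+5484+52·3·31=10320; k=2: 1404+15480+52·9·31=31392; k=3: 2196+14880+52·12·31=36420; k=4: 8004+0+52·40·31=72484 → min 10320 | A₂..A₆: k=2: 0+36405+3·9·75=38430; k=3: 324+42780+3·12·75=45804; k=4: 1764+93000+3·40·75=103764; k=5: 5484+0+3·31·75=12459 → min 12459.
Length 6: A₁..A₆: k=1: 0+12459+52·3·75=24159; k=2: 1404+36405+52·9·75=72909; k=3: 2196+42780+52·12·75=91776; k=4: 8004+93000+52·40·75=257004; k=5: 10320+0+52·31·75=131220 → min 24159.
Optimal order: (A₁·((((A₂·A₃)·A₄)·A₅)·A₆)) with cost 24159.

24159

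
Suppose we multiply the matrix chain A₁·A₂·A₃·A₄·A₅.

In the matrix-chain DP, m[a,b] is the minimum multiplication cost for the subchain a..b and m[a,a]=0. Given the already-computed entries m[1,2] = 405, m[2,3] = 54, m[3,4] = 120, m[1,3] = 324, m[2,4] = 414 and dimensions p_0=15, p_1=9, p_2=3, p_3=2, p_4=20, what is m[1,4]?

m[1,4] = min over k∈[1,3] of m[1,k]+m[k+1,4]+p_{0}·p_k·p_{4}.
k=1: 0 + 414 + 15·9·20 = 3114; k=2: 405 + 120 + 15·3·20 = 1425; k=3: 324 + 0 + 15·2·20 = 924.
Minimum: 924 at k=3.

924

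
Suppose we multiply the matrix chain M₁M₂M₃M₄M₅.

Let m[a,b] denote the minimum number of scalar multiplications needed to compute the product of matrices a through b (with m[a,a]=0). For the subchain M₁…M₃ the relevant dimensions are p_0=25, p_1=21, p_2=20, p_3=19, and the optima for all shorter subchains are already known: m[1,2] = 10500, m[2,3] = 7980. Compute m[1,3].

17955

m[1,3] = min over k∈[1,2] of m[1,k]+m[k+1,3]+p_{0}·p_k·p_{3}.
k=1: 0 + 7980 + 25·21·19 = 17955; k=2: 10500 + 0 + 25·20·19 = 20000.
Minimum: 17955 at k=1.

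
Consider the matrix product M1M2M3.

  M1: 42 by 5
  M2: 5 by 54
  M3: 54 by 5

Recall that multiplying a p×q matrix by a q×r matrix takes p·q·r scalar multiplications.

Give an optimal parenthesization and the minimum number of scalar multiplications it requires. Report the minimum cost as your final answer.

(M1(M2M3)): cost 2400.
((M1M2)M3): cost 22680.
Optimal: (M1(M2M3)) with cost 2400.

2400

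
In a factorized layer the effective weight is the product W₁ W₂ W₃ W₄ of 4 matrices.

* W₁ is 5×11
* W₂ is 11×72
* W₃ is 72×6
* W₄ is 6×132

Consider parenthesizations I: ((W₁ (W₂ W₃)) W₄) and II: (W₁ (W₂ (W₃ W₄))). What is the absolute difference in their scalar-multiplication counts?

Order I = ((W₁ (W₂ W₃)) W₄): (W₂ W₃): 11×72 by 72×6 → 11×6, cost 11·72·6 = 4752; (W₁ (W₂ W₃)): 5×11 by 11×6 → 5×6, cost 5·11·6 = 330; cumulative 5082; ((W₁ (W₂ W₃)) W₄): 5×6 by 6×132 → 5×132, cost 5·6·132 = 3960; cumulative 9042. Total 9042.
Order II = (W₁ (W₂ (W₃ W₄))): (W₃ W₄): 72×6 by 6×132 → 72×132, cost 72·6·132 = 57024; (W₂ (W₃ W₄)): 11×72 by 72×132 → 11×132, cost 11·72·132 = 104544; cumulative 161568; (W₁ (W₂ (W₃ W₄))): 5×11 by 11×132 → 5×132, cost 5·11·132 = 7260; cumulative 168828. Total 168828.
Difference: |9042 − 168828| = 159786.

159786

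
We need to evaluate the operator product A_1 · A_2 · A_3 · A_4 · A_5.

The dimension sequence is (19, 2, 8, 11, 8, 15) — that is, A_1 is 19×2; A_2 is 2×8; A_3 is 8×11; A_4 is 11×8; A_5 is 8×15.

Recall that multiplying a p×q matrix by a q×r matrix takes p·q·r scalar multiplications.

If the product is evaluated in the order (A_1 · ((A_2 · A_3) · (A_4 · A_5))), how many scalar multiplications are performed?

(A_2 · A_3): 2×8 by 8×11 → 2×11, cost 2·8·11 = 176
(A_4 · A_5): 11×8 by 8×15 → 11×15, cost 11·8·15 = 1320
((A_2 · A_3) · (A_4 · A_5)): 2×11 by 11×15 → 2×15, cost 2·11·15 = 330; cumulative 1826
(A_1 · ((A_2 · A_3) · (A_4 · A_5))): 19×2 by 2×15 → 19×15, cost 19·2·15 = 570; cumulative 2396
Total: 2396 scalar multiplications.

2396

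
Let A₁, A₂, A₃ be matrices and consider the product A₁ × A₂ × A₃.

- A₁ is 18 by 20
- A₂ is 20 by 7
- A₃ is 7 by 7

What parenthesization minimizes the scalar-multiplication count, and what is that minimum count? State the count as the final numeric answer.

3402

(A₁ × (A₂ × A₃)): cost 3500.
((A₁ × A₂) × A₃): cost 3402.
Optimal: ((A₁ × A₂) × A₃) with cost 3402.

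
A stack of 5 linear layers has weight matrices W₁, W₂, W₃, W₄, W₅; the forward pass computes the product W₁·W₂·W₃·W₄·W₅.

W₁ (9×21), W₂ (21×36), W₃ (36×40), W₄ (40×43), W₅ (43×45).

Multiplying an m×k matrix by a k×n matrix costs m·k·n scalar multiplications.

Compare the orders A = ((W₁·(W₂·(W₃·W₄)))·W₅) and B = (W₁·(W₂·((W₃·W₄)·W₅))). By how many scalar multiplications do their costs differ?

Order A = ((W₁·(W₂·(W₃·W₄)))·W₅): (W₃·W₄): 36×40 by 40×43 → 36×43, cost 36·40·43 = 61920; (W₂·(W₃·W₄)): 21×36 by 36×43 → 21×43, cost 21·36·43 = 32508; cumulative 94428; (W₁·(W₂·(W₃·W₄))): 9×21 by 21×43 → 9×43, cost 9·21·43 = 8127; cumulative 102555; ((W₁·(W₂·(W₃·W₄)))·W₅): 9×43 by 43×45 → 9×45, cost 9·43·45 = 17415; cumulative 119970. Total 119970.
Order B = (W₁·(W₂·((W₃·W₄)·W₅))): (W₃·W₄): 36×40 by 40×43 → 36×43, cost 36·40·43 = 61920; ((W₃·W₄)·W₅): 36×43 by 43×45 → 36×45, cost 36·43·45 = 69660; cumulative 131580; (W₂·((W₃·W₄)·W₅)): 21×36 by 36×45 → 21×45, cost 21·36·45 = 34020; cumulative 165600; (W₁·(W₂·((W₃·W₄)·W₅))): 9×21 by 21×45 → 9×45, cost 9·21·45 = 8505; cumulative 174105. Total 174105.
Difference: |119970 − 174105| = 54135.

54135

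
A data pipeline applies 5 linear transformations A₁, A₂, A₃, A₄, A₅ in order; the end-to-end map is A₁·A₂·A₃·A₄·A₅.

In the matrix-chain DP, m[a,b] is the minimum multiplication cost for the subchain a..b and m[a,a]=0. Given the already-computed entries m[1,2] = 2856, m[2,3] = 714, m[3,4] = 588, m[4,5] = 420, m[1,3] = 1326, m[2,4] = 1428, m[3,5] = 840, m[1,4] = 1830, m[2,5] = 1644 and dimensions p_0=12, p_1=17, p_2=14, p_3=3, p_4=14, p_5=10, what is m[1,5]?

m[1,5] = min over k∈[1,4] of m[1,k]+m[k+1,5]+p_{0}·p_k·p_{5}.
k=1: 0 + 1644 + 12·17·10 = 3684; k=2: 2856 + 840 + 12·14·10 = 5376; k=3: 1326 + 420 + 12·3·10 = 2106; k=4: 1830 + 0 + 12·14·10 = 3510.
Minimum: 2106 at k=3.

2106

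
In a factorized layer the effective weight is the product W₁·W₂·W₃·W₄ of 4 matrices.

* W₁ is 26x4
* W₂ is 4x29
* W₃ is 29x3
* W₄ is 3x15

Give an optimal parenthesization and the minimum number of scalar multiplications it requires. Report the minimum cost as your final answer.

Adjacent pairs: W₁W₂ = 26·4·29 = 3016; W₂W₃ = 4·29·3 = 348; W₃W₄ = 29·3·15 = 1305.
Length 3: W₁..W₃: k=1: 0+348+26·4·3=660; k=2: 3016+0+26·29·3=5278 → min 660 | W₂..W₄: k=2: 0+1305+4·29·15=3045; k=3: 348+0+4·3·15=528 → min 528.
Length 4: W₁..W₄: k=1: 0+528+26·4·15=2088; k=2: 3016+1305+26·29·15=15631; k=3: 660+0+26·3·15=1830 → min 1830.
Optimal parenthesization: ((W₁·(W₂·W₃))·W₄) with cost 1830.

1830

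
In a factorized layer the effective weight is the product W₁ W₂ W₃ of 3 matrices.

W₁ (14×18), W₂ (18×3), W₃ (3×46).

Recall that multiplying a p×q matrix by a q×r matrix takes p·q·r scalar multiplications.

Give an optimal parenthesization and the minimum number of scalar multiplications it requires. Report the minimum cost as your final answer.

(W₁ (W₂ W₃)): cost 14076.
((W₁ W₂) W₃): cost 2688.
Optimal: ((W₁ W₂) W₃) with cost 2688.

2688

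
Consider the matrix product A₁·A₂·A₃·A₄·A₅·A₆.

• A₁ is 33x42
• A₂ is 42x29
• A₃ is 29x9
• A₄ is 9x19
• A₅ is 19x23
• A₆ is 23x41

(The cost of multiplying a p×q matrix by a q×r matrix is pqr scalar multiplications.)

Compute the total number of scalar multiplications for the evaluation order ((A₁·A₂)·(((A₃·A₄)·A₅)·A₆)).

124410

(A₁·A₂): 33×42 by 42×29 → 33×29, cost 33·42·29 = 40194
(A₃·A₄): 29×9 by 9×19 → 29×19, cost 29·9·19 = 4959
((A₃·A₄)·A₅): 29×19 by 19×23 → 29×23, cost 29·19·23 = 12673; cumulative 17632
(((A₃·A₄)·A₅)·A₆): 29×23 by 23×41 → 29×41, cost 29·23·41 = 27347; cumulative 44979
((A₁·A₂)·(((A₃·A₄)·A₅)·A₆)): 33×29 by 29×41 → 33×41, cost 33·29·41 = 39237; cumulative 124410
Total: 124410 scalar multiplications.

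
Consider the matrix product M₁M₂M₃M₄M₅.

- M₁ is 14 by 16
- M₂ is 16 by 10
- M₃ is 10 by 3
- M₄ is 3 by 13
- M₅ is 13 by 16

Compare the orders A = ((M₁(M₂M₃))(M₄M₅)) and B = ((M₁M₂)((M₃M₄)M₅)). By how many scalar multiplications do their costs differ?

4502

Order A = ((M₁(M₂M₃))(M₄M₅)): (M₂M₃): 16×10 by 10×3 → 16×3, cost 16·10·3 = 480; (M₁(M₂M₃)): 14×16 by 16×3 → 14×3, cost 14·16·3 = 672; cumulative 1152; (M₄M₅): 3×13 by 13×16 → 3×16, cost 3·13·16 = 624; ((M₁(M₂M₃))(M₄M₅)): 14×3 by 3×16 → 14×16, cost 14·3·16 = 672; cumulative 2448. Total 2448.
Order B = ((M₁M₂)((M₃M₄)M₅)): (M₁M₂): 14×16 by 16×10 → 14×10, cost 14·16·10 = 2240; (M₃M₄): 10×3 by 3×13 → 10×13, cost 10·3·13 = 390; ((M₃M₄)M₅): 10×13 by 13×16 → 10×16, cost 10·13·16 = 2080; cumulative 2470; ((M₁M₂)((M₃M₄)M₅)): 14×10 by 10×16 → 14×16, cost 14·10·16 = 2240; cumulative 6950. Total 6950.
Difference: |2448 − 6950| = 4502.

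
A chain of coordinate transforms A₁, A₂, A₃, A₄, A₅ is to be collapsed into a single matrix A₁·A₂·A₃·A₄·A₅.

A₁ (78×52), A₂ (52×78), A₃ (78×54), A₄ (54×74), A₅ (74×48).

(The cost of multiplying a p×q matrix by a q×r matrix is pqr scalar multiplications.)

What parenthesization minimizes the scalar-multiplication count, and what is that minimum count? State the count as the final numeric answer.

740304

Adjacent pairs: A₁A₂ = 78·52·78 = 316368; A₂A₃ = 52·78·54 = 219024; A₃A₄ = 78·54·74 = 311688; A₄A₅ = 54·74·48 = 191808.
Length 3: A₁..A₃: k=1: 0+219024+78·52·54=438048; k=2: 316368+0+78·78·54=644904 → min 438048 | A₂..A₄: k=2: 0+311688+52·78·74=611832; k=3: 219024+0+52·54·74=426816 → min 426816 | A₃..A₅: k=3: 0+191808+78·54·48=393984; k=4: 311688+0+78·74·48=588744 → min 393984.
Length 4: A₁..A₄: k=1: 0+426816+78·52·74=726960; k=2: 316368+311688+78·78·74=1078272; k=3: 438048+0+78·54·74=749736 → min 726960 | A₂..A₅: k=2: 0+393984+52·78·48=588672; k=3: 219024+191808+52·54·48=545616; k=4: 426816+0+52·74·48=611520 → min 545616.
Length 5: A₁..A₅: k=1: 0+545616+78·52·48=740304; k=2: 316368+393984+78·78·48=1002384; k=3: 438048+191808+78·54·48=832032; k=4: 726960+0+78·74·48=1004016 → min 740304.
Optimal parenthesization: (A₁·((A₂·A₃)·(A₄·A₅))) with cost 740304.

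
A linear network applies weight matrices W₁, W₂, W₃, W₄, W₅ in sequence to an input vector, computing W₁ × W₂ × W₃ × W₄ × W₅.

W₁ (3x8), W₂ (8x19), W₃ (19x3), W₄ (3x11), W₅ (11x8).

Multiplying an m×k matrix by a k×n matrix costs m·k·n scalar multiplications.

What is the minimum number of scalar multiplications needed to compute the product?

864

Adjacent pairs: W₁W₂ = 3·8·19 = 456; W₂W₃ = 8·19·3 = 456; W₃W₄ = 19·3·11 = 627; W₄W₅ = 3·11·8 = 264.
Length 3: W₁..W₃: k=1: 0+456+3·8·3=528; k=2: 456+0+3·19·3=627 → min 528 | W₂..W₄: k=2: 0+627+8·19·11=2299; k=3: 456+0+8·3·11=720 → min 720 | W₃..W₅: k=3: 0+264+19·3·8=720; k=4: 627+0+19·11·8=2299 → min 720.
Length 4: W₁..W₄: k=1: 0+720+3·8·11=984; k=2: 456+627+3·19·11=1710; k=3: 528+0+3·3·11=627 → min 627 | W₂..W₅: k=2: 0+720+8·19·8=1936; k=3: 456+264+8·3·8=912; k=4: 720+0+8·11·8=1424 → min 912.
Length 5: W₁..W₅: k=1: 0+912+3·8·8=1104; k=2: 456+720+3·19·8=1632; k=3: 528+264+3·3·8=864; k=4: 627+0+3·11·8=891 → min 864.
Optimal order: ((W₁ × (W₂ × W₃)) × (W₄ × W₅)) with cost 864.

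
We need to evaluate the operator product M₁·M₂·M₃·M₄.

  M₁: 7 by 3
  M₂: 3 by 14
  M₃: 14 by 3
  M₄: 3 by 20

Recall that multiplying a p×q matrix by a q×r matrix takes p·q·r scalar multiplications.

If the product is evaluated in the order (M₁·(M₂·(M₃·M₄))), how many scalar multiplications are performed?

2100

(M₃·M₄): 14×3 by 3×20 → 14×20, cost 14·3·20 = 840
(M₂·(M₃·M₄)): 3×14 by 14×20 → 3×20, cost 3·14·20 = 840; cumulative 1680
(M₁·(M₂·(M₃·M₄))): 7×3 by 3×20 → 7×20, cost 7·3·20 = 420; cumulative 2100
Total: 2100 scalar multiplications.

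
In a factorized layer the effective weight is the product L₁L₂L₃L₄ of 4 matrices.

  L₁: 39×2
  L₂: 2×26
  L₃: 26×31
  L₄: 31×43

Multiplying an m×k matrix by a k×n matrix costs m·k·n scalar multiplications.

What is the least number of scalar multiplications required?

7632

Adjacent pairs: L₁L₂ = 39·2·26 = 2028; L₂L₃ = 2·26·31 = 1612; L₃L₄ = 26·31·43 = 34658.
Length 3: L₁..L₃: k=1: 0+1612+39·2·31=4030; k=2: 2028+0+39·26·31=33462 → min 4030 | L₂..L₄: k=2: 0+34658+2·26·43=36894; k=3: 1612+0+2·31·43=4278 → min 4278.
Length 4: L₁..L₄: k=1: 0+4278+39·2·43=7632; k=2: 2028+34658+39·26·43=80288; k=3: 4030+0+39·31·43=56017 → min 7632.
Optimal order: (L₁((L₂L₃)L₄)) with cost 7632.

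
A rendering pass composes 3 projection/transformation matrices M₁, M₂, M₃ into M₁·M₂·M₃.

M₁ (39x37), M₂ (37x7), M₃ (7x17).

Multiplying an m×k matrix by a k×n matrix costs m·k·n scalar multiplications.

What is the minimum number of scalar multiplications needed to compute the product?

Order (M₁·(M₂·M₃)): (M₂·M₃): 37×7 by 7×17 → 37×17, cost 37·7·17 = 4403; (M₁·(M₂·M₃)): 39×37 by 37×17 → 39×17, cost 39·37·17 = 24531; cumulative 28934. Total 28934.
Order ((M₁·M₂)·M₃): (M₁·M₂): 39×37 by 37×7 → 39×7, cost 39·37·7 = 10101; ((M₁·M₂)·M₃): 39×7 by 7×17 → 39×17, cost 39·7·17 = 4641; cumulative 14742. Total 14742.
Minimum: 14742.

14742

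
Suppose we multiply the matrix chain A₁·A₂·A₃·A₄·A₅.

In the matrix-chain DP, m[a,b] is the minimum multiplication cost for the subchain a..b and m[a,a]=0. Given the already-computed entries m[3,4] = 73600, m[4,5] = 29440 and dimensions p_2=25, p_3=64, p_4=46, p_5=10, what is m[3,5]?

45440

m[3,5] = min over k∈[3,4] of m[3,k]+m[k+1,5]+p_{2}·p_k·p_{5}.
k=3: 0 + 29440 + 25·64·10 = 45440; k=4: 73600 + 0 + 25·46·10 = 85100.
Minimum: 45440 at k=3.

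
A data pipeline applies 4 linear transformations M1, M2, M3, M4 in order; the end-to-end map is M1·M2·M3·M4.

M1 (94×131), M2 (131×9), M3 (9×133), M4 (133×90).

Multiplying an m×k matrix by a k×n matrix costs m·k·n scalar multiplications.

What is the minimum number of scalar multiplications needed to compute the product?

Adjacent pairs: M1M2 = 94·131·9 = 110826; M2M3 = 131·9·133 = 156807; M3M4 = 9·133·90 = 107730.
Length 3: M1..M3: k=1: 0+156807+94·131·133=1794569; k=2: 110826+0+94·9·133=223344 → min 223344 | M2..M4: k=2: 0+107730+131·9·90=213840; k=3: 156807+0+131·133·90=1724877 → min 213840.
Length 4: M1..M4: k=1: 0+213840+94·131·90=1322100; k=2: 110826+107730+94·9·90=294696; k=3: 223344+0+94·133·90=1348524 → min 294696.
Optimal order: ((M1·M2)·(M3·M4)) with cost 294696.

294696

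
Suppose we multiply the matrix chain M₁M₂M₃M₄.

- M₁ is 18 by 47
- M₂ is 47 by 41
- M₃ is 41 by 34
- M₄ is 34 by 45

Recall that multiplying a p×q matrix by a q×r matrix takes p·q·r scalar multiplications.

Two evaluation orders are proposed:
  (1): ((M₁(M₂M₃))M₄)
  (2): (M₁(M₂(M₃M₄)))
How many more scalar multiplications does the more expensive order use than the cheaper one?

Order (1) = ((M₁(M₂M₃))M₄): (M₂M₃): 47×41 by 41×34 → 47×34, cost 47·41·34 = 65518; (M₁(M₂M₃)): 18×47 by 47×34 → 18×34, cost 18·47·34 = 28764; cumulative 94282; ((M₁(M₂M₃))M₄): 18×34 by 34×45 → 18×45, cost 18·34·45 = 27540; cumulative 121822. Total 121822.
Order (2) = (M₁(M₂(M₃M₄))): (M₃M₄): 41×34 by 34×45 → 41×45, cost 41·34·45 = 62730; (M₂(M₃M₄)): 47×41 by 41×45 → 47×45, cost 47·41·45 = 86715; cumulative 149445; (M₁(M₂(M₃M₄))): 18×47 by 47×45 → 18×45, cost 18·47·45 = 38070; cumulative 187515. Total 187515.
Difference: |121822 − 187515| = 65693.

65693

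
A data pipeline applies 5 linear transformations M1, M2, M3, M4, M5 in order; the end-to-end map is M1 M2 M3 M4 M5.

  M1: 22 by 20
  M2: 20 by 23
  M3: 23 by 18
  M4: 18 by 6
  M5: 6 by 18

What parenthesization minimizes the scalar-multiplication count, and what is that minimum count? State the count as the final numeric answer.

10260

Adjacent pairs: M1M2 = 22·20·23 = 10120; M2M3 = 20·23·18 = 8280; M3M4 = 23·18·6 = 2484; M4M5 = 18·6·18 = 1944.
Length 3: M1..M3: k=1: 0+8280+22·20·18=16200; k=2: 10120+0+22·23·18=19228 → min 16200 | M2..M4: k=2: 0+2484+20·23·6=5244; k=3: 8280+0+20·18·6=10440 → min 5244 | M3..M5: k=3: 0+1944+23·18·18=9396; k=4: 2484+0+23·6·18=4968 → min 4968.
Length 4: M1..M4: k=1: 0+5244+22·20·6=7884; k=2: 10120+2484+22·23·6=15640; k=3: 16200+0+22·18·6=18576 → min 7884 | M2..M5: k=2: 0+4968+20·23·18=13248; k=3: 8280+1944+20·18·18=16704; k=4: 5244+0+20·6·18=7404 → min 7404.
Length 5: M1..M5: k=1: 0+7404+22·20·18=15324; k=2: 10120+4968+22·23·18=24196; k=3: 16200+1944+22·18·18=25272; k=4: 7884+0+22·6·18=10260 → min 10260.
Optimal parenthesization: ((M1 (M2 (M3 M4))) M5) with cost 10260.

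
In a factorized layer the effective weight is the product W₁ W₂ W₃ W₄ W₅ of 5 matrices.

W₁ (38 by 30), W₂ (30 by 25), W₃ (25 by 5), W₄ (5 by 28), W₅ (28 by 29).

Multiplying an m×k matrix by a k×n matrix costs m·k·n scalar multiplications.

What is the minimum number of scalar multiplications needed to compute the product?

19020

Adjacent pairs: W₁W₂ = 38·30·25 = 28500; W₂W₃ = 30·25·5 = 3750; W₃W₄ = 25·5·28 = 3500; W₄W₅ = 5·28·29 = 4060.
Length 3: W₁..W₃: k=1: 0+3750+38·30·5=9450; k=2: 28500+0+38·25·5=33250 → min 9450 | W₂..W₄: k=2: 0+3500+30·25·28=24500; k=3: 3750+0+30·5·28=7950 → min 7950 | W₃..W₅: k=3: 0+4060+25·5·29=7685; k=4: 3500+0+25·28·29=23800 → min 7685.
Length 4: W₁..W₄: k=1: 0+7950+38·30·28=39870; k=2: 28500+3500+38·25·28=58600; k=3: 9450+0+38·5·28=14770 → min 14770 | W₂..W₅: k=2: 0+7685+30·25·29=29435; k=3: 3750+4060+30·5·29=12160; k=4: 7950+0+30·28·29=32310 → min 12160.
Length 5: W₁..W₅: k=1: 0+12160+38·30·29=45220; k=2: 28500+7685+38·25·29=63735; k=3: 9450+4060+38·5·29=19020; k=4: 14770+0+38·28·29=45626 → min 19020.
Optimal order: ((W₁ (W₂ W₃)) (W₄ W₅)) with cost 19020.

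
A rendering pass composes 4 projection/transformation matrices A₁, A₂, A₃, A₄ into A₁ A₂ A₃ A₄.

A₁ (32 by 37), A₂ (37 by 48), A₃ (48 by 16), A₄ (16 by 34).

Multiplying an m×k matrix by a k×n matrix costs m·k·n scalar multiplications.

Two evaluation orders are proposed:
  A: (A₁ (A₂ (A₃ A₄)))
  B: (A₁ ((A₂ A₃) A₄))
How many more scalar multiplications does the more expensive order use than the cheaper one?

37952

Order A = (A₁ (A₂ (A₃ A₄))): (A₃ A₄): 48×16 by 16×34 → 48×34, cost 48·16·34 = 26112; (A₂ (A₃ A₄)): 37×48 by 48×34 → 37×34, cost 37·48·34 = 60384; cumulative 86496; (A₁ (A₂ (A₃ A₄))): 32×37 by 37×34 → 32×34, cost 32·37·34 = 40256; cumulative 126752. Total 126752.
Order B = (A₁ ((A₂ A₃) A₄)): (A₂ A₃): 37×48 by 48×16 → 37×16, cost 37·48·16 = 28416; ((A₂ A₃) A₄): 37×16 by 16×34 → 37×34, cost 37·16·34 = 20128; cumulative 48544; (A₁ ((A₂ A₃) A₄)): 32×37 by 37×34 → 32×34, cost 32·37·34 = 40256; cumulative 88800. Total 88800.
Difference: |126752 − 88800| = 37952.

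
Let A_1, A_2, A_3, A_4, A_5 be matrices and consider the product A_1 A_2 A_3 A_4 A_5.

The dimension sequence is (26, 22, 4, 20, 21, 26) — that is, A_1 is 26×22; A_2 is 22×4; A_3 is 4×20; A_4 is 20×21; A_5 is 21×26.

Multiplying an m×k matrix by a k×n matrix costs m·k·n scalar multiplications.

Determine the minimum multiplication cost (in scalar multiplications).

8856

Adjacent pairs: A_1A_2 = 26·22·4 = 2288; A_2A_3 = 22·4·20 = 1760; A_3A_4 = 4·20·21 = 1680; A_4A_5 = 20·21·26 = 10920.
Length 3: A_1..A_3: k=1: 0+1760+26·22·20=13200; k=2: 2288+0+26·4·20=4368 → min 4368 | A_2..A_4: k=2: 0+1680+22·4·21=3528; k=3: 1760+0+22·20·21=11000 → min 3528 | A_3..A_5: k=3: 0+10920+4·20·26=13000; k=4: 1680+0+4·21·26=3864 → min 3864.
Length 4: A_1..A_4: k=1: 0+3528+26·22·21=15540; k=2: 2288+1680+26·4·21=6152; k=3: 4368+0+26·20·21=15288 → min 6152 | A_2..A_5: k=2: 0+3864+22·4·26=6152; k=3: 1760+10920+22·20·26=24120; k=4: 3528+0+22·21·26=15540 → min 6152.
Length 5: A_1..A_5: k=1: 0+6152+26·22·26=21024; k=2: 2288+3864+26·4·26=8856; k=3: 4368+10920+26·20·26=28808; k=4: 6152+0+26·21·26=20348 → min 8856.
Optimal order: ((A_1 A_2) ((A_3 A_4) A_5)) with cost 8856.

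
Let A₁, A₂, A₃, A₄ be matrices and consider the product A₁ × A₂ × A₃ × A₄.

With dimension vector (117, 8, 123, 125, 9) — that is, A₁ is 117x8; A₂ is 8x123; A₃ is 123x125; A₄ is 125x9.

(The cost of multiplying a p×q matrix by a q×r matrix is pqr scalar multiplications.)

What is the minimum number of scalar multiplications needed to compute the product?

140424

Adjacent pairs: A₁A₂ = 117·8·123 = 115128; A₂A₃ = 8·123·125 = 123000; A₃A₄ = 123·125·9 = 138375.
Length 3: A₁..A₃: k=1: 0+123000+117·8·125=240000; k=2: 115128+0+117·123·125=1914003 → min 240000 | A₂..A₄: k=2: 0+138375+8·123·9=147231; k=3: 123000+0+8·125·9=132000 → min 132000.
Length 4: A₁..A₄: k=1: 0+132000+117·8·9=140424; k=2: 115128+138375+117·123·9=383022; k=3: 240000+0+117·125·9=371625 → min 140424.
Optimal order: (A₁ × ((A₂ × A₃) × A₄)) with cost 140424.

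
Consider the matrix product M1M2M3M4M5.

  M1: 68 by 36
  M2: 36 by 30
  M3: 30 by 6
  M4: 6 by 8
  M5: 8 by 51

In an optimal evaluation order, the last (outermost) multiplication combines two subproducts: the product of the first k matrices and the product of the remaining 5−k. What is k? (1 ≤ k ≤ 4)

3

Adjacent pairs: M1M2 = 68·36·30 = 73440; M2M3 = 36·30·6 = 6480; M3M4 = 30·6·8 = 1440; M4M5 = 6·8·51 = 2448.
Length 3: M1..M3: k=1: 0+6480+68·36·6=21168; k=2: 73440+0+68·30·6=85680 → min 21168 | M2..M4: k=2: 0+1440+36·30·8=10080; k=3: 6480+0+36·6·8=8208 → min 8208 | M3..M5: k=3: 0+2448+30·6·51=11628; k=4: 1440+0+30·8·51=13680 → min 11628.
Length 4: M1..M4: k=1: 0+8208+68·36·8=27792; k=2: 73440+1440+68·30·8=91200; k=3: 21168+0+68·6·8=24432 → min 24432 | M2..M5: k=2: 0+11628+36·30·51=66708; k=3: 6480+2448+36·6·51=19944; k=4: 8208+0+36·8·51=22896 → min 19944.
Top-level splits: k=1: (M1..M1)·(M2..M5) → 0+19944+68·36·51 = 144792; k=2: (M1..M2)·(M3..M5) → 73440+11628+68·30·51 = 189108; k=3: (M1..M3)·(M4..M5) → 21168+2448+68·6·51 = 44424; k=4: (M1..M4)·(M5..M5) → 24432+0+68·8·51 = 52176.
Best split is after M3, i.e. k = 3.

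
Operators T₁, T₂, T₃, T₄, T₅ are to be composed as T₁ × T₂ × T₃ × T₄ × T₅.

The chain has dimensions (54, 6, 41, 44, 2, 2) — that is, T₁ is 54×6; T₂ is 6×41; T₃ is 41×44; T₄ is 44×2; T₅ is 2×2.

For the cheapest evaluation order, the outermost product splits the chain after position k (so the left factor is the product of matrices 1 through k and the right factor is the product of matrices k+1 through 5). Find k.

1

Adjacent pairs: T₁T₂ = 54·6·41 = 13284; T₂T₃ = 6·41·44 = 10824; T₃T₄ = 41·44·2 = 3608; T₄T₅ = 44·2·2 = 176.
Length 3: T₁..T₃: k=1: 0+10824+54·6·44=25080; k=2: 13284+0+54·41·44=110700 → min 25080 | T₂..T₄: k=2: 0+3608+6·41·2=4100; k=3: 10824+0+6·44·2=11352 → min 4100 | T₃..T₅: k=3: 0+176+41·44·2=3784; k=4: 3608+0+41·2·2=3772 → min 3772.
Length 4: T₁..T₄: k=1: 0+4100+54·6·2=4748; k=2: 13284+3608+54·41·2=21320; k=3: 25080+0+54·44·2=29832 → min 4748 | T₂..T₅: k=2: 0+3772+6·41·2=4264; k=3: 10824+176+6·44·2=11528; k=4: 4100+0+6·2·2=4124 → min 4124.
Top-level splits: k=1: (T₁..T₁)·(T₂..T₅) → 0+4124+54·6·2 = 4772; k=2: (T₁..T₂)·(T₃..T₅) → 13284+3772+54·41·2 = 21484; k=3: (T₁..T₃)·(T₄..T₅) → 25080+176+54·44·2 = 30008; k=4: (T₁..T₄)·(T₅..T₅) → 4748+0+54·2·2 = 4964.
Best split is after T₁, i.e. k = 1.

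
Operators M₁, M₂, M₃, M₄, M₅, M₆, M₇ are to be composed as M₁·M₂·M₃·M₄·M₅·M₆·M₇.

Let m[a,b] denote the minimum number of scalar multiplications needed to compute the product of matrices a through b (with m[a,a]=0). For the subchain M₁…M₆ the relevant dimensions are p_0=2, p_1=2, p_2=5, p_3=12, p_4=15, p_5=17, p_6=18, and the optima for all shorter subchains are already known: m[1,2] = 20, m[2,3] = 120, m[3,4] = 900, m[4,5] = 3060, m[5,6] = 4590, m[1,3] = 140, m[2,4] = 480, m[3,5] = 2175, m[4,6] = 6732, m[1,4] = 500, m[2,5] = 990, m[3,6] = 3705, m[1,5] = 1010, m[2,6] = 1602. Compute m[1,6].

1622

m[1,6] = min over k∈[1,5] of m[1,k]+m[k+1,6]+p_{0}·p_k·p_{6}.
k=1: 0 + 1602 + 2·2·18 = 1674; k=2: 20 + 3705 + 2·5·18 = 3905; k=3: 140 + 6732 + 2·12·18 = 7304; k=4: 500 + 4590 + 2·15·18 = 5630; k=5: 1010 + 0 + 2·17·18 = 1622.
Minimum: 1622 at k=5.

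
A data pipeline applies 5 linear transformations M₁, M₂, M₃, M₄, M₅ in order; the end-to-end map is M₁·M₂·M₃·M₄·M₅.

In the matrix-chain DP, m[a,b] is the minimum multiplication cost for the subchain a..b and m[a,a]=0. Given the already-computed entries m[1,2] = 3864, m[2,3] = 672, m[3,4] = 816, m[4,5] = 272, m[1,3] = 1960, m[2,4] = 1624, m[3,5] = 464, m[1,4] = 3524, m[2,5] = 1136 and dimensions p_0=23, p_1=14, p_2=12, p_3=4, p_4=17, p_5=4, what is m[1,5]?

m[1,5] = min over k∈[1,4] of m[1,k]+m[k+1,5]+p_{0}·p_k·p_{5}.
k=1: 0 + 1136 + 23·14·4 = 2424; k=2: 3864 + 464 + 23·12·4 = 5432; k=3: 1960 + 272 + 23·4·4 = 2600; k=4: 3524 + 0 + 23·17·4 = 5088.
Minimum: 2424 at k=1.

2424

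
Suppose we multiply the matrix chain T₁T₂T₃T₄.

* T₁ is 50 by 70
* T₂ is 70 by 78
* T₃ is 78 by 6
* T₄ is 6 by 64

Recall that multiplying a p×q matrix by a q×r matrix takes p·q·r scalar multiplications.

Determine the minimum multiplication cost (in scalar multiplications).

Adjacent pairs: T₁T₂ = 50·70·78 = 273000; T₂T₃ = 70·78·6 = 32760; T₃T₄ = 78·6·64 = 29952.
Length 3: T₁..T₃: k=1: 0+32760+50·70·6=53760; k=2: 273000+0+50·78·6=296400 → min 53760 | T₂..T₄: k=2: 0+29952+70·78·64=379392; k=3: 32760+0+70·6·64=59640 → min 59640.
Length 4: T₁..T₄: k=1: 0+59640+50·70·64=283640; k=2: 273000+29952+50·78·64=552552; k=3: 53760+0+50·6·64=72960 → min 72960.
Optimal order: ((T₁(T₂T₃))T₄) with cost 72960.

72960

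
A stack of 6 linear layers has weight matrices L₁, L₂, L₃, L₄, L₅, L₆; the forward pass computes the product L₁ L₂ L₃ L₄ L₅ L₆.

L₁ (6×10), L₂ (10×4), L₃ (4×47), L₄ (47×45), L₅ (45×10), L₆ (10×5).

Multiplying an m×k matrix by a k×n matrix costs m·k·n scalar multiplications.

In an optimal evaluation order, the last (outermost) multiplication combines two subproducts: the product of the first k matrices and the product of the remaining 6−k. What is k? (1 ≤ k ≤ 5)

Adjacent pairs: L₁L₂ = 6·10·4 = 240; L₂L₃ = 10·4·47 = 1880; L₃L₄ = 4·47·45 = 8460; L₄L₅ = 47·45·10 = 21150; L₅L₆ = 45·10·5 = 2250.
Length 3: L₁..L₃: k=1: 0+1880+6·10·47=4700; k=2: 240+0+6·4·47=1368 → min 1368 | L₂..L₄: k=2: 0+8460+10·4·45=10260; k=3: 1880+0+10·47·45=23030 → min 10260 | L₃..L₅: k=3: 0+21150+4·47·10=23030; k=4: 8460+0+4·45·10=10260 → min 10260 | L₄..L₆: k=4: 0+2250+47·45·5=12825; k=5: 21150+0+47·10·5=23500 → min 12825.
Length 4: L₁..L₄: k=1: 0+10260+6·10·45=12960; k=2: 240+8460+6·4·45=9780; k=3: 1368+0+6·47·45=14058 → min 9780 | L₂..L₅: k=2: 0+10260+10·4·10=10660; k=3: 1880+21150+10·47·10=27730; k=4: 10260+0+10·45·10=14760 → min 10660 | L₃..L₆: k=3: 0+12825+4·47·5=13765; k=4: 8460+2250+4·45·5=11610; k=5: 10260+0+4·10·5=10460 → min 10460.
Length 5: L₁..L₅: k=1: 0+10660+6·10·10=11260; k=2: 240+10260+6·4·10=10740; k=3: 1368+21150+6·47·10=25338; k=4: 9780+0+6·45·10=12480 → min 10740 | L₂..L₆: k=2: 0+10460+10·4·5=10660; k=3: 1880+12825+10·47·5=17055; k=4: 10260+2250+10·45·5=14760; k=5: 10660+0+10·10·5=11160 → min 10660.
Top-level splits: k=1: (L₁..L₁)·(L₂..L₆) → 0+10660+6·10·5 = 10960; k=2: (L₁..L₂)·(L₃..L₆) → 240+10460+6·4·5 = 10820; k=3: (L₁..L₃)·(L₄..L₆) → 1368+12825+6·47·5 = 15603; k=4: (L₁..L₄)·(L₅..L₆) → 9780+2250+6·45·5 = 13380; k=5: (L₁..L₅)·(L₆..L₆) → 10740+0+6·10·5 = 11040.
Best split is after L₂, i.e. k = 2.

2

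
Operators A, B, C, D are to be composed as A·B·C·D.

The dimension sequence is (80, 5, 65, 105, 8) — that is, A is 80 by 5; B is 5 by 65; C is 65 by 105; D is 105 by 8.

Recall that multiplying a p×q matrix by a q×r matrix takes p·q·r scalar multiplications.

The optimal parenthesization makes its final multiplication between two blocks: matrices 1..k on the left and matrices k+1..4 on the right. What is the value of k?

Adjacent pairs: AB = 80·5·65 = 26000; BC = 5·65·105 = 34125; CD = 65·105·8 = 54600.
Length 3: A..C: k=1: 0+34125+80·5·105=76125; k=2: 26000+0+80·65·105=572000 → min 76125 | B..D: k=2: 0+54600+5·65·8=57200; k=3: 34125+0+5·105·8=38325 → min 38325.
Top-level splits: k=1: (A..A)·(B..D) → 0+38325+80·5·8 = 41525; k=2: (A..B)·(C..D) → 26000+54600+80·65·8 = 122200; k=3: (A..C)·(D..D) → 76125+0+80·105·8 = 143325.
Best split is after A, i.e. k = 1.

1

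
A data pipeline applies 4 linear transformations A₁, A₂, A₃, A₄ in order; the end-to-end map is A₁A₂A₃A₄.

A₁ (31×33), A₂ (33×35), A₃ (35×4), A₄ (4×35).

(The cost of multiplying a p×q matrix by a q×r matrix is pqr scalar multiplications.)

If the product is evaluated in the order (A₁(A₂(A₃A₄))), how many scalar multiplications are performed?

(A₃A₄): 35×4 by 4×35 → 35×35, cost 35·4·35 = 4900
(A₂(A₃A₄)): 33×35 by 35×35 → 33×35, cost 33·35·35 = 40425; cumulative 45325
(A₁(A₂(A₃A₄))): 31×33 by 33×35 → 31×35, cost 31·33·35 = 35805; cumulative 81130
Total: 81130 scalar multiplications.

81130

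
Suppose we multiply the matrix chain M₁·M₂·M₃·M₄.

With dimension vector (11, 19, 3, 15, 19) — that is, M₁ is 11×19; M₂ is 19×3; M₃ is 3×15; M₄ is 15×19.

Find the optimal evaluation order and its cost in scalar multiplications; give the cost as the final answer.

2109

Adjacent pairs: M₁M₂ = 11·19·3 = 627; M₂M₃ = 19·3·15 = 855; M₃M₄ = 3·15·19 = 855.
Length 3: M₁..M₃: k=1: 0+855+11·19·15=3990; k=2: 627+0+11·3·15=1122 → min 1122 | M₂..M₄: k=2: 0+855+19·3·19=1938; k=3: 855+0+19·15·19=6270 → min 1938.
Length 4: M₁..M₄: k=1: 0+1938+11·19·19=5909; k=2: 627+855+11·3·19=2109; k=3: 1122+0+11·15·19=4257 → min 2109.
Optimal parenthesization: ((M₁·M₂)·(M₃·M₄)) with cost 2109.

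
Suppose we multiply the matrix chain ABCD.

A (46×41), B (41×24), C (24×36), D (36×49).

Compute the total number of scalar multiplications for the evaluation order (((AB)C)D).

(AB): 46×41 by 41×24 → 46×24, cost 46·41·24 = 45264
((AB)C): 46×24 by 24×36 → 46×36, cost 46·24·36 = 39744; cumulative 85008
(((AB)C)D): 46×36 by 36×49 → 46×49, cost 46·36·49 = 81144; cumulative 166152
Total: 166152 scalar multiplications.

166152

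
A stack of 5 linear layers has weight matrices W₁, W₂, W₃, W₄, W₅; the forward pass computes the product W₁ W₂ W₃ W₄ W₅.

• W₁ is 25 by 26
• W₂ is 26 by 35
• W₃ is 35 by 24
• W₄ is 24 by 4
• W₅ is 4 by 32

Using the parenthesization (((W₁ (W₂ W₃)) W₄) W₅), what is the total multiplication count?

43040

(W₂ W₃): 26×35 by 35×24 → 26×24, cost 26·35·24 = 21840
(W₁ (W₂ W₃)): 25×26 by 26×24 → 25×24, cost 25·26·24 = 15600; cumulative 37440
((W₁ (W₂ W₃)) W₄): 25×24 by 24×4 → 25×4, cost 25·24·4 = 2400; cumulative 39840
(((W₁ (W₂ W₃)) W₄) W₅): 25×4 by 4×32 → 25×32, cost 25·4·32 = 3200; cumulative 43040
Total: 43040 scalar multiplications.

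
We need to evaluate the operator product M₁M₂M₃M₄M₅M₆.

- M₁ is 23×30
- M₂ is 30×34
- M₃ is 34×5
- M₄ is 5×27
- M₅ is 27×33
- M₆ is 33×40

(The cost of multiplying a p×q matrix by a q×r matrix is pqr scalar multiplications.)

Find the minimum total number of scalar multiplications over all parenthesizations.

24205

Adjacent pairs: M₁M₂ = 23·30·34 = 23460; M₂M₃ = 30·34·5 = 5100; M₃M₄ = 34·5·27 = 4590; M₄M₅ = 5·27·33 = 4455; M₅M₆ = 27·33·40 = 35640.
Length 3: M₁..M₃: k=1: 0+5100+23·30·5=8550; k=2: 23460+0+23·34·5=27370 → min 8550 | M₂..M₄: k=2: 0+4590+30·34·27=32130; k=3: 5100+0+30·5·27=9150 → min 9150 | M₃..M₅: k=3: 0+4455+34·5·33=10065; k=4: 4590+0+34·27·33=34884 → min 10065 | M₄..M₆: k=4: 0+35640+5·27·40=41040; k=5: 4455+0+5·33·40=11055 → min 11055.
Length 4: M₁..M₄: k=1: 0+9150+23·30·27=27780; k=2: 23460+4590+23·34·27=49164; k=3: 8550+0+23·5·27=11655 → min 11655 | M₂..M₅: k=2: 0+10065+30·34·33=43725; k=3: 5100+4455+30·5·33=14505; k=4: 9150+0+30·27·33=35880 → min 14505 | M₃..M₆: k=3: 0+11055+34·5·40=17855; k=4: 4590+35640+34·27·40=76950; k=5: 10065+0+34·33·40=54945 → min 17855.
Length 5: M₁..M₅: k=1: 0+14505+23·30·33=37275; k=2: 23460+10065+23·34·33=59331; k=3: 8550+4455+23·5·33=16800; k=4: 11655+0+23·27·33=32148 → min 16800 | M₂..M₆: k=2: 0+17855+30·34·40=58655; k=3: 5100+11055+30·5·40=22155; k=4: 9150+35640+30·27·40=77190; k=5: 14505+0+30·33·40=54105 → min 22155.
Length 6: M₁..M₆: k=1: 0+22155+23·30·40=49755; k=2: 23460+17855+23·34·40=72595; k=3: 8550+11055+23·5·40=24205; k=4: 11655+35640+23·27·40=72135; k=5: 16800+0+23·33·40=47160 → min 24205.
Optimal order: ((M₁(M₂M₃))((M₄M₅)M₆)) with cost 24205.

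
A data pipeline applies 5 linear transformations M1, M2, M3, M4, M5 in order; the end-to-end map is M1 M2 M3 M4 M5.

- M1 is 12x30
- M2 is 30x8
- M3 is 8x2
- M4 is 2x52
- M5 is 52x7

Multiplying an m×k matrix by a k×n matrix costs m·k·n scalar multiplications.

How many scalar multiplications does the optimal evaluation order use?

Adjacent pairs: M1M2 = 12·30·8 = 2880; M2M3 = 30·8·2 = 480; M3M4 = 8·2·52 = 832; M4M5 = 2·52·7 = 728.
Length 3: M1..M3: k=1: 0+480+12·30·2=1200; k=2: 2880+0+12·8·2=3072 → min 1200 | M2..M4: k=2: 0+832+30·8·52=13312; k=3: 480+0+30·2·52=3600 → min 3600 | M3..M5: k=3: 0+728+8·2·7=840; k=4: 832+0+8·52·7=3744 → min 840.
Length 4: M1..M4: k=1: 0+3600+12·30·52=22320; k=2: 2880+832+12·8·52=8704; k=3: 1200+0+12·2·52=2448 → min 2448 | M2..M5: k=2: 0+840+30·8·7=2520; k=3: 480+728+30·2·7=1628; k=4: 3600+0+30·52·7=14520 → min 1628.
Length 5: M1..M5: k=1: 0+1628+12·30·7=4148; k=2: 2880+840+12·8·7=4392; k=3: 1200+728+12·2·7=2096; k=4: 2448+0+12·52·7=6816 → min 2096.
Optimal order: ((M1 (M2 M3)) (M4 M5)) with cost 2096.

2096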